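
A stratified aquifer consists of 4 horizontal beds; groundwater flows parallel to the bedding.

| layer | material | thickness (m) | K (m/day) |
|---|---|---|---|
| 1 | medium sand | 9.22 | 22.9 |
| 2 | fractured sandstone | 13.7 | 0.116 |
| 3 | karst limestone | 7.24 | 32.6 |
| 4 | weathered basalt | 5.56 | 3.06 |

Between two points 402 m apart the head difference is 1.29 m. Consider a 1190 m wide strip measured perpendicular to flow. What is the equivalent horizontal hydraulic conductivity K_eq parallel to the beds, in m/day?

13.0

Flow is parallel to layering, so each bed carries its own Darcy discharge and the transmissivities add.
Σ(K_i·b_i) = 22.9×9.22 + 0.116×13.7 + 32.6×7.24 + 3.06×5.56 = 465.8 m²/day.
Total thickness b = 35.72 m, so K_eq = Σ(K_i·b_i)/b = 13.04 m/day.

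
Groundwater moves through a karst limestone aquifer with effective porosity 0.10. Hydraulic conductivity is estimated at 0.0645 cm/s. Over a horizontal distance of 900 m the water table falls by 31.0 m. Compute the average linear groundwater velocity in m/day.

Convert K: 0.0645 cm/s × 864 = 55.73 m/day.
Hydraulic gradient i = Δh / L = 31.0 / 900 = 0.03444.
Darcy flux q = K · i = 55.73 × 0.03444 = 1.920 m/day.
Seepage velocity v = q / n_e = 1.920 / 0.10 = 19.20 m/day.

19.2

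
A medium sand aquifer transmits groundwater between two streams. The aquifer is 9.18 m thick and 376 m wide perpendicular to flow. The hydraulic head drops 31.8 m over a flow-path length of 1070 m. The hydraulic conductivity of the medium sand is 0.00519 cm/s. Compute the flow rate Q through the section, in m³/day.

Convert K: 0.00519 cm/s × 864 = 4.484 m/day.
Cross-sectional area A = 376 × 9.18 = 3452 m².
Hydraulic gradient i = Δh / L = 31.8 / 1070 = 0.02972.
Darcy's law: Q = K · A · i = 4.484 × 3452 × 0.02972 = 460.0 m³/day.

460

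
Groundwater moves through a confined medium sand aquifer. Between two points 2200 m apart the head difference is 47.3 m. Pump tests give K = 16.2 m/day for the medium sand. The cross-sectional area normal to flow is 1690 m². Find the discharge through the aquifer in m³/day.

589

Hydraulic gradient i = Δh / L = 47.3 / 2200 = 0.02150.
Darcy's law: Q = K · A · i = 16.20 × 1690 × 0.02150 = 588.6 m³/day.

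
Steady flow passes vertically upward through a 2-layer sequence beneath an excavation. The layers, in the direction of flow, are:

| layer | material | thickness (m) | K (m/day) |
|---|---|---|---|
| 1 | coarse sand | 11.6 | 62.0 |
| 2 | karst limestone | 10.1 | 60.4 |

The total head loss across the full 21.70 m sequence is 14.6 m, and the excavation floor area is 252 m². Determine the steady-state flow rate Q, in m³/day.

Flow is perpendicular to layering, so the layers act in series and the equivalent K is the thickness-weighted harmonic mean.
Total thickness L = 11.6 + 10.1 = 21.70 m.
Σ(b_i/K_i) = 11.6/62.0 + 10.1/60.4 = 0.3543 d.
K_eq = L / Σ(b_i/K_i) = 21.70 / 0.3543 = 61.24 m/day.
Q = K_eq · A · (Δh/L) = 61.24 × 252 × (14.6/21.70) = 10384 m³/day.

10400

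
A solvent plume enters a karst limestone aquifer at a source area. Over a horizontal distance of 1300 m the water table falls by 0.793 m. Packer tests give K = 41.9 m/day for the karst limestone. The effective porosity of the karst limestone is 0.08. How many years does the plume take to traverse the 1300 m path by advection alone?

11.1

Hydraulic gradient i = Δh / L = 0.793 / 1300 = 0.0006100.
Darcy flux q = K · i = 41.90 × 0.0006100 = 0.02556 m/day.
Seepage velocity v = q / n_e = 0.02556 / 0.08 = 0.3195 m/day.
Travel time t = L / v = 1300 / 0.3195 = 4069 days = 11.14 years.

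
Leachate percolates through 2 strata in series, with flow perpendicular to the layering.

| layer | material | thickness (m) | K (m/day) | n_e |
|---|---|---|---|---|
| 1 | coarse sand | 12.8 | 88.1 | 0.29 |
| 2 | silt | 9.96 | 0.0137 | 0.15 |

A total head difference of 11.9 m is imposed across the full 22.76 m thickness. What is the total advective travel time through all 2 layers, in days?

With flow normal to the layers, continuity requires the same specific discharge q through every layer.
Σ(b_i/K_i) = 12.8/88.1 + 9.96/0.0137 = 727.2 d.
q = Δh / Σ(b_i/K_i) = 11.9 / 727.2 = 0.01637 m/day.
In each layer the seepage velocity is v_i = q/n_i, so the layer transit time is t_i = b_i·n_i / q:
  layer 1 (coarse sand): t_1 = 12.8 × 0.29 / 0.01637 = 226.8 d
  layer 2 (silt): t_2 = 9.96 × 0.15 / 0.01637 = 91.29 d
Total t = Σ t_i = 318.1 days.

318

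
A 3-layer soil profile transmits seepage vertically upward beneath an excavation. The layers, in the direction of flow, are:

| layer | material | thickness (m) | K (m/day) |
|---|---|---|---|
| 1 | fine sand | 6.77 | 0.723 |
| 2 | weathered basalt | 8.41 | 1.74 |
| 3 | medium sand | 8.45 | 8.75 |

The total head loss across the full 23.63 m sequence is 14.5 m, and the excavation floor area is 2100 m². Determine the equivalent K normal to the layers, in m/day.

1.56

Flow is perpendicular to layering, so the layers act in series and the equivalent K is the thickness-weighted harmonic mean.
Total thickness L = 6.77 + 8.41 + 8.45 = 23.63 m.
Σ(b_i/K_i) = 6.77/0.723 + 8.41/1.74 + 8.45/8.75 = 15.16 d.
K_eq = L / Σ(b_i/K_i) = 23.63 / 15.16 = 1.558 m/day.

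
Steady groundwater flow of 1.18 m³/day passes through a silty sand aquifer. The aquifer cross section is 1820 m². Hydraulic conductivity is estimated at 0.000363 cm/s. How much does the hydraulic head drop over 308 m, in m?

Convert K: 0.000363 cm/s × 864 = 0.3136 m/day.
From Q = K·A·i, i = Q / (K·A) = 1.18 / (0.3136 × 1820) = 0.002067.
Head loss Δh = i · L = 0.002067 × 308 = 0.6367 m.

0.637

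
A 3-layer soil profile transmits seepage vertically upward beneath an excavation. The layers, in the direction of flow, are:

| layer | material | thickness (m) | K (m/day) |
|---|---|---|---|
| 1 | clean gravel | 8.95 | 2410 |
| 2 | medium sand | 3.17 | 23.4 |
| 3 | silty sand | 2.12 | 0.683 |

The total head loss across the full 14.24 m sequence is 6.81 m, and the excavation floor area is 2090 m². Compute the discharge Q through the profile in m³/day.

Flow is perpendicular to layering, so the layers act in series and the equivalent K is the thickness-weighted harmonic mean.
Total thickness L = 8.95 + 3.17 + 2.12 = 14.24 m.
Σ(b_i/K_i) = 8.95/2410 + 3.17/23.4 + 2.12/0.683 = 3.243 d.
K_eq = L / Σ(b_i/K_i) = 14.24 / 3.243 = 4.391 m/day.
Q = K_eq · A · (Δh/L) = 4.391 × 2090 × (6.81/14.24) = 4389 m³/day.

4390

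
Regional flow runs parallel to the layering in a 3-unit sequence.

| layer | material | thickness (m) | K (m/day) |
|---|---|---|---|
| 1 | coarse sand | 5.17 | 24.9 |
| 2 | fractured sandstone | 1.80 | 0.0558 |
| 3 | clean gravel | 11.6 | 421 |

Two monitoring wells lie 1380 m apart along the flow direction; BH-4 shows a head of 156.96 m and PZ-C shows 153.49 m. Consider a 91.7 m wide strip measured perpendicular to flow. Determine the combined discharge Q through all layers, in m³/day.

1160

Flow is parallel to layering, so each bed carries its own Darcy discharge and the transmissivities add.
Σ(K_i·b_i) = 24.9×5.17 + 0.0558×1.80 + 421×11.6 = 5012 m²/day.
Hydraulic gradient i = (156.96 − 153.49) / 1380 = 3.47 / 1380 = 0.002514.
Q = Σ(K_i·b_i) · W · i = 5012 × 91.7 × 0.002514 = 1156 m³/day.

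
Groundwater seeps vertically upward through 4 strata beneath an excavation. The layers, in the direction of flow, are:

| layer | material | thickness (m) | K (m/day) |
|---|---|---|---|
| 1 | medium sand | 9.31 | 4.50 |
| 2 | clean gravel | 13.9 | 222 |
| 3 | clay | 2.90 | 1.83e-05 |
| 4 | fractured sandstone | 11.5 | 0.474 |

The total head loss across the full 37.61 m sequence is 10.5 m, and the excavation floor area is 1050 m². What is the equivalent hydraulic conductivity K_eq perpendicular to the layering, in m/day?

0.000237

Flow is perpendicular to layering, so the layers act in series and the equivalent K is the thickness-weighted harmonic mean.
Total thickness L = 9.31 + 13.9 + 2.90 + 11.5 = 37.61 m.
Σ(b_i/K_i) = 9.31/4.50 + 13.9/222 + 2.90/1.83e-05 + 11.5/0.474 = 1.585e+05 d.
K_eq = L / Σ(b_i/K_i) = 37.61 / 1.585e+05 = 0.0002373 m/day.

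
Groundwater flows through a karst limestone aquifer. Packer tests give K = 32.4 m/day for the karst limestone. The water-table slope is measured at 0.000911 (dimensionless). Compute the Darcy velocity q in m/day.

0.0295

Hydraulic gradient i = 0.000911.
Specific discharge q = K · i = 32.40 × 0.0009110 = 0.02952 m/day.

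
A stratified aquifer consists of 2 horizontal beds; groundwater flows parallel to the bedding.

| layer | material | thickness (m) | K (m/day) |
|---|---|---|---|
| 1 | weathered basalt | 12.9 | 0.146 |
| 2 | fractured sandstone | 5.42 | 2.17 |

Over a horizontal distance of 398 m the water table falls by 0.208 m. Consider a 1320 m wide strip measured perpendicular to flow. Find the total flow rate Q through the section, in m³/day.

Flow is parallel to layering, so each bed carries its own Darcy discharge and the transmissivities add.
Σ(K_i·b_i) = 0.146×12.9 + 2.17×5.42 = 13.64 m²/day.
Hydraulic gradient i = Δh / L = 0.208 / 398 = 0.0005226.
Q = Σ(K_i·b_i) · W · i = 13.64 × 1320 × 0.0005226 = 9.413 m³/day.

9.41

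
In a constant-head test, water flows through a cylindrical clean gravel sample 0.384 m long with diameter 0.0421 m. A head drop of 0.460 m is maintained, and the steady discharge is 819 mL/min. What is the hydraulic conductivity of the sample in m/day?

707

Cross-sectional area A = π·(d/2)² = π × (0.0421/2)² = 0.001392 m².
Convert discharge: 819 mL/min = 1.365e-05 m³/s.
Darcy's law rearranged: K = Q·L / (A·Δh) = 1.365e-05 × 0.384 / (0.001392 × 0.460) = 0.008186 m/s = 707.2 m/day.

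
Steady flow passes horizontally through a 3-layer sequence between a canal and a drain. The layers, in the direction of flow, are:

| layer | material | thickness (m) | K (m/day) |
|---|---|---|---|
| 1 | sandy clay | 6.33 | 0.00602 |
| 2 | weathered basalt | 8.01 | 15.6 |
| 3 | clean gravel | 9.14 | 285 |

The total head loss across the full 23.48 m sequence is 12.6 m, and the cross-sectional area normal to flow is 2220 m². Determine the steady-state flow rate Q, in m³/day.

Flow is perpendicular to layering, so the layers act in series and the equivalent K is the thickness-weighted harmonic mean.
Total thickness L = 6.33 + 8.01 + 9.14 = 23.48 m.
Σ(b_i/K_i) = 6.33/0.00602 + 8.01/15.6 + 9.14/285 = 1052 d.
K_eq = L / Σ(b_i/K_i) = 23.48 / 1052 = 0.02232 m/day.
Q = K_eq · A · (Δh/L) = 0.02232 × 2220 × (12.6/23.48) = 26.59 m³/day.

26.6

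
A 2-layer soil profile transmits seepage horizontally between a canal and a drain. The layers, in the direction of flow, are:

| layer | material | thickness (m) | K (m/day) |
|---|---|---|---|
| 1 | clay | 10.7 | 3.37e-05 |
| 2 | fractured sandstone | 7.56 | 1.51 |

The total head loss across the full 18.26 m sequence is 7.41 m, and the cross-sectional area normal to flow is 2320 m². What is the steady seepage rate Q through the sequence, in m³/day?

0.0541

Flow is perpendicular to layering, so the layers act in series and the equivalent K is the thickness-weighted harmonic mean.
Total thickness L = 10.7 + 7.56 = 18.26 m.
Σ(b_i/K_i) = 10.7/3.37e-05 + 7.56/1.51 = 3.175e+05 d.
K_eq = L / Σ(b_i/K_i) = 18.26 / 3.175e+05 = 5.751e-05 m/day.
Q = K_eq · A · (Δh/L) = 5.751e-05 × 2320 × (7.41/18.26) = 0.05414 m³/day.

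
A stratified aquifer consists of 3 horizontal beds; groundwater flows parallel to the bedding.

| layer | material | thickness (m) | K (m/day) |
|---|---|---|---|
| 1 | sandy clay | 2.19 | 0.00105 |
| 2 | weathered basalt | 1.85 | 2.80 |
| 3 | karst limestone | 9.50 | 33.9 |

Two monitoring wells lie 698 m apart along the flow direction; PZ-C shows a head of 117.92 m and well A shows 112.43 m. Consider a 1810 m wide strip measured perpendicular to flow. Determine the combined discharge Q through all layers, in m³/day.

Flow is parallel to layering, so each bed carries its own Darcy discharge and the transmissivities add.
Σ(K_i·b_i) = 0.00105×2.19 + 2.80×1.85 + 33.9×9.50 = 327.2 m²/day.
Hydraulic gradient i = (117.92 − 112.43) / 698 = 5.49 / 698 = 0.007865.
Q = Σ(K_i·b_i) · W · i = 327.2 × 1810 × 0.007865 = 4659 m³/day.

4660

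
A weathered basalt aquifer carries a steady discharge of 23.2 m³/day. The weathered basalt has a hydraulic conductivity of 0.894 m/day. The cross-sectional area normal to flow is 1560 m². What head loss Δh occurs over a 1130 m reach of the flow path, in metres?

From Q = K·A·i, i = Q / (K·A) = 23.2 / (0.8940 × 1560) = 0.01664.
Head loss Δh = i · L = 0.01664 × 1130 = 18.80 m.

18.8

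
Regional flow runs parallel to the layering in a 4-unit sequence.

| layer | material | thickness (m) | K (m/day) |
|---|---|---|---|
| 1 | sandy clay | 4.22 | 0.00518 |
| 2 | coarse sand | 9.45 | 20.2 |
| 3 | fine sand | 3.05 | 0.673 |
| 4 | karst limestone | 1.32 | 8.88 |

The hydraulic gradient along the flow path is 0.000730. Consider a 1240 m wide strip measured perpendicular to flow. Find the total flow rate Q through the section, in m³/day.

Flow is parallel to layering, so each bed carries its own Darcy discharge and the transmissivities add.
Σ(K_i·b_i) = 0.00518×4.22 + 20.2×9.45 + 0.673×3.05 + 8.88×1.32 = 204.7 m²/day.
Hydraulic gradient i = 0.000730.
Q = Σ(K_i·b_i) · W · i = 204.7 × 1240 × 0.0007300 = 185.3 m³/day.

185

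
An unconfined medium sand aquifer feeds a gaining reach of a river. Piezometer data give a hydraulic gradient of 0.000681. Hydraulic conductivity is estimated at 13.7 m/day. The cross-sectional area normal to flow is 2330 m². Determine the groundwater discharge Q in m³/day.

Hydraulic gradient i = 0.000681.
Darcy's law: Q = K · A · i = 13.70 × 2330 × 0.0006810 = 21.74 m³/day.

21.7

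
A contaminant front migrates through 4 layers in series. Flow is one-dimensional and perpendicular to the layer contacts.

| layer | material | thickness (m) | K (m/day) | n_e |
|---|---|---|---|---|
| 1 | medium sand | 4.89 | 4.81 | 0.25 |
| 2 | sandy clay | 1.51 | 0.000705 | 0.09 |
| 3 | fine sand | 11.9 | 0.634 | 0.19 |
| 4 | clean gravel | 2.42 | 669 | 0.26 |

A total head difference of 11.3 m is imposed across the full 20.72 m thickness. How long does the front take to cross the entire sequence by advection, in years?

2.23

With flow normal to the layers, continuity requires the same specific discharge q through every layer.
Σ(b_i/K_i) = 4.89/4.81 + 1.51/0.000705 + 11.9/0.634 + 2.42/669 = 2162 d.
q = Δh / Σ(b_i/K_i) = 11.3 / 2162 = 0.005228 m/day.
In each layer the seepage velocity is v_i = q/n_i, so the layer transit time is t_i = b_i·n_i / q:
  layer 1 (medium sand): t_1 = 4.89 × 0.25 / 0.005228 = 233.9 d
  layer 2 (sandy clay): t_2 = 1.51 × 0.09 / 0.005228 = 26.00 d
  layer 3 (fine sand): t_3 = 11.9 × 0.19 / 0.005228 = 432.5 d
  layer 4 (clean gravel): t_4 = 2.42 × 0.26 / 0.005228 = 120.4 d
Total t = Σ t_i = 812.7 days = 2.225 years.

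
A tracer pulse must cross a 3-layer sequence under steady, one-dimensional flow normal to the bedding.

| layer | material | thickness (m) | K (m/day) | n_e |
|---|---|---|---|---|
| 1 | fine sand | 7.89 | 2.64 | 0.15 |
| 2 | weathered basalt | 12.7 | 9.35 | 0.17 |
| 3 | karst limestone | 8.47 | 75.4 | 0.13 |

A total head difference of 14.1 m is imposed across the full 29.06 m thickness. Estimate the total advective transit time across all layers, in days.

1.41

With flow normal to the layers, continuity requires the same specific discharge q through every layer.
Σ(b_i/K_i) = 7.89/2.64 + 12.7/9.35 + 8.47/75.4 = 4.459 d.
q = Δh / Σ(b_i/K_i) = 14.1 / 4.459 = 3.162 m/day.
In each layer the seepage velocity is v_i = q/n_i, so the layer transit time is t_i = b_i·n_i / q:
  layer 1 (fine sand): t_1 = 7.89 × 0.15 / 3.162 = 0.3743 d
  layer 2 (weathered basalt): t_2 = 12.7 × 0.17 / 3.162 = 0.6828 d
  layer 3 (karst limestone): t_3 = 8.47 × 0.13 / 3.162 = 0.3482 d
Total t = Σ t_i = 1.405 days.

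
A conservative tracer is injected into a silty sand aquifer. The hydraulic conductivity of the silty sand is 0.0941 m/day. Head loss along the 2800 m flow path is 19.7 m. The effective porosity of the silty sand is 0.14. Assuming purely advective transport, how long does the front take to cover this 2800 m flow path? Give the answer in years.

1620

Hydraulic gradient i = Δh / L = 19.7 / 2800 = 0.007036.
Darcy flux q = K · i = 0.09410 × 0.007036 = 0.0006621 m/day.
Seepage velocity v = q / n_e = 0.0006621 / 0.14 = 0.004729 m/day.
Travel time t = L / v = 2800 / 0.004729 = 5.921e+05 days = 1621 years.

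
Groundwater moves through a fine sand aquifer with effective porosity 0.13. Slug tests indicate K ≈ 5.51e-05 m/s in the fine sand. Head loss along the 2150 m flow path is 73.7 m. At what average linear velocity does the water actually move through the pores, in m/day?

Convert K: 5.51e-05 m/s × 86400 = 4.761 m/day.
Hydraulic gradient i = Δh / L = 73.7 / 2150 = 0.03428.
Darcy flux q = K · i = 4.761 × 0.03428 = 0.1632 m/day.
Seepage velocity v = q / n_e = 0.1632 / 0.13 = 1.255 m/day.

1.26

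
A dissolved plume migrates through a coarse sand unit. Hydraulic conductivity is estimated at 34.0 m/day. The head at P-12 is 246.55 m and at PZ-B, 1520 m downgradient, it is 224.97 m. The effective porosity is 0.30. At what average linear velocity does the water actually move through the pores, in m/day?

Hydraulic gradient i = (246.55 − 224.97) / 1520 = 21.58 / 1520 = 0.01420.
Darcy flux q = K · i = 34.00 × 0.01420 = 0.4827 m/day.
Seepage velocity v = q / n_e = 0.4827 / 0.30 = 1.609 m/day.

1.61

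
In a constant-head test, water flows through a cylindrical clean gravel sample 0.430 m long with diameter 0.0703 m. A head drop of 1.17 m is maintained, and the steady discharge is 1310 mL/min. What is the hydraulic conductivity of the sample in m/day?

Cross-sectional area A = π·(d/2)² = π × (0.0703/2)² = 0.003882 m².
Convert discharge: 1310 mL/min = 2.183e-05 m³/s.
Darcy's law rearranged: K = Q·L / (A·Δh) = 2.183e-05 × 0.430 / (0.003882 × 1.17) = 0.002067 m/s = 178.6 m/day.

179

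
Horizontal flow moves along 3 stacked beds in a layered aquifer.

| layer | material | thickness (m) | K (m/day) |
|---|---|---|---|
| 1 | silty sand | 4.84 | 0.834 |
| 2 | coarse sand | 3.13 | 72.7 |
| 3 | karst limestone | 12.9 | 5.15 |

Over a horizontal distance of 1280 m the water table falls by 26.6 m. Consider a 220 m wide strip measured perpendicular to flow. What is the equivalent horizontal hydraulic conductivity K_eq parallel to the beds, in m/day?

Flow is parallel to layering, so each bed carries its own Darcy discharge and the transmissivities add.
Σ(K_i·b_i) = 0.834×4.84 + 72.7×3.13 + 5.15×12.9 = 298.0 m²/day.
Total thickness b = 20.87 m, so K_eq = Σ(K_i·b_i)/b = 14.28 m/day.

14.3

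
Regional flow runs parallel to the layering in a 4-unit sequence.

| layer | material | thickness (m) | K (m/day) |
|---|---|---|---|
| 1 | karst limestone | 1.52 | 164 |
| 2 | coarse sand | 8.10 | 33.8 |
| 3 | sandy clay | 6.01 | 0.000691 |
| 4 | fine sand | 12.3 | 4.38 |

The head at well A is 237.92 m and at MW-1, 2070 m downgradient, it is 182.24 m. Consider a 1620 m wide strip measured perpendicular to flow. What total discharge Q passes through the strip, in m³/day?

25100

Flow is parallel to layering, so each bed carries its own Darcy discharge and the transmissivities add.
Σ(K_i·b_i) = 164×1.52 + 33.8×8.10 + 0.000691×6.01 + 4.38×12.3 = 576.9 m²/day.
Hydraulic gradient i = (237.92 − 182.24) / 2070 = 55.68 / 2070 = 0.02690.
Q = Σ(K_i·b_i) · W · i = 576.9 × 1620 × 0.02690 = 25140 m³/day.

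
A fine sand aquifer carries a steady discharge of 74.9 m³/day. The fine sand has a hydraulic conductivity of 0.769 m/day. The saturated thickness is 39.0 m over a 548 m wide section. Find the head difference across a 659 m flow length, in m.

Cross-sectional area A = 548 × 39.0 = 21372 m².
From Q = K·A·i, i = Q / (K·A) = 74.9 / (0.7690 × 21372) = 0.004557.
Head loss Δh = i · L = 0.004557 × 659 = 3.003 m.

3.00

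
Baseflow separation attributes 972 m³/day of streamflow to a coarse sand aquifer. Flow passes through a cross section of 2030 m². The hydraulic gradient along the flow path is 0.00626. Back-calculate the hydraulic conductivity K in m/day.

Hydraulic gradient i = 0.00626.
From Q = K·A·i, K = Q / (A·i) = 972 / (2030 × 0.006260) = 76.49 m/day.

76.5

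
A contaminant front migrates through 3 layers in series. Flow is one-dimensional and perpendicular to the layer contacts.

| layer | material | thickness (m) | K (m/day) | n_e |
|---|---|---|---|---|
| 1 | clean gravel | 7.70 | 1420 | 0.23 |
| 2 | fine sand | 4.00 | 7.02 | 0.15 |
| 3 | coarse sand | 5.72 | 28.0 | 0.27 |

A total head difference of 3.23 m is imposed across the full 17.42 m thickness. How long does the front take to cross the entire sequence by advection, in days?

0.945

With flow normal to the layers, continuity requires the same specific discharge q through every layer.
Σ(b_i/K_i) = 7.70/1420 + 4.00/7.02 + 5.72/28.0 = 0.7795 d.
q = Δh / Σ(b_i/K_i) = 3.23 / 0.7795 = 4.144 m/day.
In each layer the seepage velocity is v_i = q/n_i, so the layer transit time is t_i = b_i·n_i / q:
  layer 1 (clean gravel): t_1 = 7.70 × 0.23 / 4.144 = 0.4274 d
  layer 2 (fine sand): t_2 = 4.00 × 0.15 / 4.144 = 0.1448 d
  layer 3 (coarse sand): t_3 = 5.72 × 0.27 / 4.144 = 0.3727 d
Total t = Σ t_i = 0.9449 days.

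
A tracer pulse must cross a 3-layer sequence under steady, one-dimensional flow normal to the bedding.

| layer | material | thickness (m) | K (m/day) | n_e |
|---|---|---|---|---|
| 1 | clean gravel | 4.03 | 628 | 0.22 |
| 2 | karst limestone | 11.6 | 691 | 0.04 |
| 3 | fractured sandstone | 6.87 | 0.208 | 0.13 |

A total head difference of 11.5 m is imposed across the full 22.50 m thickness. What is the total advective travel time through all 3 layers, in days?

With flow normal to the layers, continuity requires the same specific discharge q through every layer.
Σ(b_i/K_i) = 4.03/628 + 11.6/691 + 6.87/0.208 = 33.05 d.
q = Δh / Σ(b_i/K_i) = 11.5 / 33.05 = 0.3479 m/day.
In each layer the seepage velocity is v_i = q/n_i, so the layer transit time is t_i = b_i·n_i / q:
  layer 1 (clean gravel): t_1 = 4.03 × 0.22 / 0.3479 = 2.548 d
  layer 2 (karst limestone): t_2 = 11.6 × 0.04 / 0.3479 = 1.334 d
  layer 3 (fractured sandstone): t_3 = 6.87 × 0.13 / 0.3479 = 2.567 d
Total t = Σ t_i = 6.449 days.

6.45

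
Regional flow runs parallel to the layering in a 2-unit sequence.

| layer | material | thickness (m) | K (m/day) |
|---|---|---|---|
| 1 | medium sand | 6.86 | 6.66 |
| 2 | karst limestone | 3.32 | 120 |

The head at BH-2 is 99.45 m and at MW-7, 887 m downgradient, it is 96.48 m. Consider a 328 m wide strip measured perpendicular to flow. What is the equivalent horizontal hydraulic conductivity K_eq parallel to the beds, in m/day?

43.6

Flow is parallel to layering, so each bed carries its own Darcy discharge and the transmissivities add.
Σ(K_i·b_i) = 6.66×6.86 + 120×3.32 = 444.1 m²/day.
Total thickness b = 10.18 m, so K_eq = Σ(K_i·b_i)/b = 43.62 m/day.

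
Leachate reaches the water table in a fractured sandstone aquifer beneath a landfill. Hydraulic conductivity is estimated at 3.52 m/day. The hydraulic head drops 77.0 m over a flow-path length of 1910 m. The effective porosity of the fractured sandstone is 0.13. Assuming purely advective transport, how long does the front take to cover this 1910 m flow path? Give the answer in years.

Hydraulic gradient i = Δh / L = 77.0 / 1910 = 0.04031.
Darcy flux q = K · i = 3.520 × 0.04031 = 0.1419 m/day.
Seepage velocity v = q / n_e = 0.1419 / 0.13 = 1.092 m/day.
Travel time t = L / v = 1910 / 1.092 = 1750 days = 4.791 years.

4.79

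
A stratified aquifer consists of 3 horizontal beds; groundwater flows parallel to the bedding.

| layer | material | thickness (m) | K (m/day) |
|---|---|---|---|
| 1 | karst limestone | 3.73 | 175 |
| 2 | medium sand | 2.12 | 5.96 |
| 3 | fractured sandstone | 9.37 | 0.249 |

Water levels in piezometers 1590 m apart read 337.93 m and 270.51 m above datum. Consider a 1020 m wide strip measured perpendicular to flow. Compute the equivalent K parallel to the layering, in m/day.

Flow is parallel to layering, so each bed carries its own Darcy discharge and the transmissivities add.
Σ(K_i·b_i) = 175×3.73 + 5.96×2.12 + 0.249×9.37 = 667.7 m²/day.
Total thickness b = 15.22 m, so K_eq = Σ(K_i·b_i)/b = 43.87 m/day.

43.9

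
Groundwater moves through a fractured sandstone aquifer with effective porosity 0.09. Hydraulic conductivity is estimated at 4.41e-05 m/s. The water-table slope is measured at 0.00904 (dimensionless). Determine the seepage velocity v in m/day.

Convert K: 4.41e-05 m/s × 86400 = 3.810 m/day.
Hydraulic gradient i = 0.00904.
Darcy flux q = K · i = 3.810 × 0.009040 = 0.03444 m/day.
Seepage velocity v = q / n_e = 0.03444 / 0.09 = 0.3827 m/day.

0.383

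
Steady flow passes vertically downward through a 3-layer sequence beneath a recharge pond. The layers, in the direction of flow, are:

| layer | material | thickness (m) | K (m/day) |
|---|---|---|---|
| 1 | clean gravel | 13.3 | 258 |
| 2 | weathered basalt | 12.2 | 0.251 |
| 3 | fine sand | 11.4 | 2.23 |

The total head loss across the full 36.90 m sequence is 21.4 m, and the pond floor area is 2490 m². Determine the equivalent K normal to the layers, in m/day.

0.686

Flow is perpendicular to layering, so the layers act in series and the equivalent K is the thickness-weighted harmonic mean.
Total thickness L = 13.3 + 12.2 + 11.4 = 36.90 m.
Σ(b_i/K_i) = 13.3/258 + 12.2/0.251 + 11.4/2.23 = 53.77 d.
K_eq = L / Σ(b_i/K_i) = 36.90 / 53.77 = 0.6863 m/day.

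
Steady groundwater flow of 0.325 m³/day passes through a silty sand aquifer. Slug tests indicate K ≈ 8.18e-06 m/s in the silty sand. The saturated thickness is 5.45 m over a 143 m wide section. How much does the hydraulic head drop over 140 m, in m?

Convert K: 8.18e-06 m/s × 86400 = 0.7068 m/day.
Cross-sectional area A = 143 × 5.45 = 779.4 m².
From Q = K·A·i, i = Q / (K·A) = 0.325 / (0.7068 × 779.4) = 0.0005900.
Head loss Δh = i · L = 0.0005900 × 140 = 0.08261 m.

0.0826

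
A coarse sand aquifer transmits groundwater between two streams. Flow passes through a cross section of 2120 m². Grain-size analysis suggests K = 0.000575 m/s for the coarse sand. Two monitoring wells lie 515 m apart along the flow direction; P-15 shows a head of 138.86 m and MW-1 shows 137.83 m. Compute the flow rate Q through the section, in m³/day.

211

Convert K: 0.000575 m/s × 86400 = 49.68 m/day.
Hydraulic gradient i = (138.86 − 137.83) / 515 = 1.03 / 515 = 0.002000.
Darcy's law: Q = K · A · i = 49.68 × 2120 × 0.002000 = 210.6 m³/day.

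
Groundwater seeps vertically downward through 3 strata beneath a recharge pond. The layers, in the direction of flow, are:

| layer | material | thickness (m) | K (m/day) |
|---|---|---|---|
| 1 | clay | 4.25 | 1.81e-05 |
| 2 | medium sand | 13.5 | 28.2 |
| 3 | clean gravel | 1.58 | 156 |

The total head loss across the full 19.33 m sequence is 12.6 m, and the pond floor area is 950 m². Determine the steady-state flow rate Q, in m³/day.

0.0510

Flow is perpendicular to layering, so the layers act in series and the equivalent K is the thickness-weighted harmonic mean.
Total thickness L = 4.25 + 13.5 + 1.58 = 19.33 m.
Σ(b_i/K_i) = 4.25/1.81e-05 + 13.5/28.2 + 1.58/156 = 2.348e+05 d.
K_eq = L / Σ(b_i/K_i) = 19.33 / 2.348e+05 = 8.232e-05 m/day.
Q = K_eq · A · (Δh/L) = 8.232e-05 × 950 × (12.6/19.33) = 0.05098 m³/day.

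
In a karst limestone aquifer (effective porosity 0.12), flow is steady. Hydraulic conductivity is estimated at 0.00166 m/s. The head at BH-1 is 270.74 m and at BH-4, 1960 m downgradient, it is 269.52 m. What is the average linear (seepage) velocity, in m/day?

0.744

Convert K: 0.00166 m/s × 86400 = 143.4 m/day.
Hydraulic gradient i = (270.74 − 269.52) / 1960 = 1.22 / 1960 = 0.0006224.
Darcy flux q = K · i = 143.4 × 0.0006224 = 0.08927 m/day.
Seepage velocity v = q / n_e = 0.08927 / 0.12 = 0.7440 m/day.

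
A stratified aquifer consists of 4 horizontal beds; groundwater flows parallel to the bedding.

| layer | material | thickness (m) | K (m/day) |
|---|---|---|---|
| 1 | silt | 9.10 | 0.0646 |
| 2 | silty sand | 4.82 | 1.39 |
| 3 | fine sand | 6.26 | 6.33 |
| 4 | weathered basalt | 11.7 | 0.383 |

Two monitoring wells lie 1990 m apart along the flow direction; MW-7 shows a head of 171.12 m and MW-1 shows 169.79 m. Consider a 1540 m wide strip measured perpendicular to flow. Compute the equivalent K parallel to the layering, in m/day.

1.61

Flow is parallel to layering, so each bed carries its own Darcy discharge and the transmissivities add.
Σ(K_i·b_i) = 0.0646×9.10 + 1.39×4.82 + 6.33×6.26 + 0.383×11.7 = 51.39 m²/day.
Total thickness b = 31.88 m, so K_eq = Σ(K_i·b_i)/b = 1.612 m/day.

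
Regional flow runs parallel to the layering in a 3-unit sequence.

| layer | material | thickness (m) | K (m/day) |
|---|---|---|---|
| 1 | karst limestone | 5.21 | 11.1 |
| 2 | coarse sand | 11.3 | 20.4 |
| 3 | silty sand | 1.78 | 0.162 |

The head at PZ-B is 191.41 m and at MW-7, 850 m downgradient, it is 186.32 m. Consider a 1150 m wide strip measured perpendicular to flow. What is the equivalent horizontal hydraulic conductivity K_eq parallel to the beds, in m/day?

15.8

Flow is parallel to layering, so each bed carries its own Darcy discharge and the transmissivities add.
Σ(K_i·b_i) = 11.1×5.21 + 20.4×11.3 + 0.162×1.78 = 288.6 m²/day.
Total thickness b = 18.29 m, so K_eq = Σ(K_i·b_i)/b = 15.78 m/day.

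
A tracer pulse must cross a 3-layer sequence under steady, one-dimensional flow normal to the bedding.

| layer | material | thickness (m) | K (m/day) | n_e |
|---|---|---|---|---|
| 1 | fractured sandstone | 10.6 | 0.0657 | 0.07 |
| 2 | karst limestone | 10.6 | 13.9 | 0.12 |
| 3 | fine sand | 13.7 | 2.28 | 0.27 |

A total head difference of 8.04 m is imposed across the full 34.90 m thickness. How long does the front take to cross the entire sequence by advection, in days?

119

With flow normal to the layers, continuity requires the same specific discharge q through every layer.
Σ(b_i/K_i) = 10.6/0.0657 + 10.6/13.9 + 13.7/2.28 = 168.1 d.
q = Δh / Σ(b_i/K_i) = 8.04 / 168.1 = 0.04783 m/day.
In each layer the seepage velocity is v_i = q/n_i, so the layer transit time is t_i = b_i·n_i / q:
  layer 1 (fractured sandstone): t_1 = 10.6 × 0.07 / 0.04783 = 15.51 d
  layer 2 (karst limestone): t_2 = 10.6 × 0.12 / 0.04783 = 26.60 d
  layer 3 (fine sand): t_3 = 13.7 × 0.27 / 0.04783 = 77.34 d
Total t = Σ t_i = 119.5 days.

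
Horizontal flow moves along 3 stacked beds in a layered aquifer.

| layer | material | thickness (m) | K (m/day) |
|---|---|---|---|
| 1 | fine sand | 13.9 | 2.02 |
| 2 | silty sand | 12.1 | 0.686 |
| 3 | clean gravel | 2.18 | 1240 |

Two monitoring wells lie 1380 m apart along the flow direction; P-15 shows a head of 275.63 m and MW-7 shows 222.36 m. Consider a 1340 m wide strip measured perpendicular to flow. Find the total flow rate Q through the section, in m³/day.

Flow is parallel to layering, so each bed carries its own Darcy discharge and the transmissivities add.
Σ(K_i·b_i) = 2.02×13.9 + 0.686×12.1 + 1240×2.18 = 2740 m²/day.
Hydraulic gradient i = (275.63 − 222.36) / 1380 = 53.27 / 1380 = 0.03860.
Q = Σ(K_i·b_i) · W · i = 2740 × 1340 × 0.03860 = 1.417e+05 m³/day.

142000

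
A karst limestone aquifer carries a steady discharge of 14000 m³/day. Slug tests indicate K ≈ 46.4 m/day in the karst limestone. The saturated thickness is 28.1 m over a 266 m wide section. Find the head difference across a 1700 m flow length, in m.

68.6

Cross-sectional area A = 266 × 28.1 = 7475 m².
From Q = K·A·i, i = Q / (K·A) = 14000 / (46.40 × 7475) = 0.04037.
Head loss Δh = i · L = 0.04037 × 1700 = 68.62 m.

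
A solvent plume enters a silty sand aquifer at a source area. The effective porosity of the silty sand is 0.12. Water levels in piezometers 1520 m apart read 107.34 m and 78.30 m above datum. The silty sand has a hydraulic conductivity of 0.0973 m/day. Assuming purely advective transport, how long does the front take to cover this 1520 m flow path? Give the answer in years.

269

Hydraulic gradient i = (107.34 − 78.30) / 1520 = 29.04 / 1520 = 0.01911.
Darcy flux q = K · i = 0.09730 × 0.01911 = 0.001859 m/day.
Seepage velocity v = q / n_e = 0.001859 / 0.12 = 0.01549 m/day.
Travel time t = L / v = 1520 / 0.01549 = 98120 days = 268.6 years.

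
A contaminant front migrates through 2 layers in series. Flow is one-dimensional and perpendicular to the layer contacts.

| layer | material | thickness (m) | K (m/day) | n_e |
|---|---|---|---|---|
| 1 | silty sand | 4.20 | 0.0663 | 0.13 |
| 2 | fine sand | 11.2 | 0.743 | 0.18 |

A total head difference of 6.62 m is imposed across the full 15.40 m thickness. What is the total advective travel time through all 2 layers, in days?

30.4

With flow normal to the layers, continuity requires the same specific discharge q through every layer.
Σ(b_i/K_i) = 4.20/0.0663 + 11.2/0.743 = 78.42 d.
q = Δh / Σ(b_i/K_i) = 6.62 / 78.42 = 0.08441 m/day.
In each layer the seepage velocity is v_i = q/n_i, so the layer transit time is t_i = b_i·n_i / q:
  layer 1 (silty sand): t_1 = 4.20 × 0.13 / 0.08441 = 6.468 d
  layer 2 (fine sand): t_2 = 11.2 × 0.18 / 0.08441 = 23.88 d
Total t = Σ t_i = 30.35 days.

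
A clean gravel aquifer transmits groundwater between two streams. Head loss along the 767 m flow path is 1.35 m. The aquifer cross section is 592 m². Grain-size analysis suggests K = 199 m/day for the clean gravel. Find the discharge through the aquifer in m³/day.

207

Hydraulic gradient i = Δh / L = 1.35 / 767 = 0.001760.
Darcy's law: Q = K · A · i = 199.0 × 592.0 × 0.001760 = 207.4 m³/day.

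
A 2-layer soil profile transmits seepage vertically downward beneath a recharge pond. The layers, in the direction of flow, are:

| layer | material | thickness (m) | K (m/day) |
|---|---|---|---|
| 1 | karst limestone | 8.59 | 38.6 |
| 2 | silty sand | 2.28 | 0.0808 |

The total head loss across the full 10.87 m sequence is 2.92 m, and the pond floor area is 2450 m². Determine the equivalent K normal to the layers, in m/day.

0.382

Flow is perpendicular to layering, so the layers act in series and the equivalent K is the thickness-weighted harmonic mean.
Total thickness L = 8.59 + 2.28 = 10.87 m.
Σ(b_i/K_i) = 8.59/38.6 + 2.28/0.0808 = 28.44 d.
K_eq = L / Σ(b_i/K_i) = 10.87 / 28.44 = 0.3822 m/day.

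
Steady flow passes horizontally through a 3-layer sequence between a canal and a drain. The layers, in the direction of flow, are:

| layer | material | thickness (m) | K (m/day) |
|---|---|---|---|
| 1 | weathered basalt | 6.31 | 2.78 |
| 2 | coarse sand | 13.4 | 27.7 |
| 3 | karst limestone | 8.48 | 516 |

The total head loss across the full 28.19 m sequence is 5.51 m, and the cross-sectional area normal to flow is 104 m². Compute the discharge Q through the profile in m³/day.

Flow is perpendicular to layering, so the layers act in series and the equivalent K is the thickness-weighted harmonic mean.
Total thickness L = 6.31 + 13.4 + 8.48 = 28.19 m.
Σ(b_i/K_i) = 6.31/2.78 + 13.4/27.7 + 8.48/516 = 2.770 d.
K_eq = L / Σ(b_i/K_i) = 28.19 / 2.770 = 10.18 m/day.
Q = K_eq · A · (Δh/L) = 10.18 × 104 × (5.51/28.19) = 206.9 m³/day.

207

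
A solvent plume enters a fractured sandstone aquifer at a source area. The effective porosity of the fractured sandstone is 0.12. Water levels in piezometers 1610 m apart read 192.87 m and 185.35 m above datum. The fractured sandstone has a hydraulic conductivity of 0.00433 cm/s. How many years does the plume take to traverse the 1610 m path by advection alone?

30.3

Convert K: 0.00433 cm/s × 864 = 3.741 m/day.
Hydraulic gradient i = (192.87 − 185.35) / 1610 = 7.52 / 1610 = 0.004671.
Darcy flux q = K · i = 3.741 × 0.004671 = 0.01747 m/day.
Seepage velocity v = q / n_e = 0.01747 / 0.12 = 0.1456 m/day.
Travel time t = L / v = 1610 / 0.1456 = 11056 days = 30.27 years.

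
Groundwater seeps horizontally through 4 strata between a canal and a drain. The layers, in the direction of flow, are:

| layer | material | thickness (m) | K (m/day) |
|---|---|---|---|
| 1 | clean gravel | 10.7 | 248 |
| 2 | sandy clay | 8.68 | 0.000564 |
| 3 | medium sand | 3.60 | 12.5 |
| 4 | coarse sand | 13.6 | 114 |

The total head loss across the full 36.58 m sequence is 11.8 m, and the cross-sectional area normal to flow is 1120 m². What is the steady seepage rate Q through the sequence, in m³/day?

Flow is perpendicular to layering, so the layers act in series and the equivalent K is the thickness-weighted harmonic mean.
Total thickness L = 10.7 + 8.68 + 3.60 + 13.6 = 36.58 m.
Σ(b_i/K_i) = 10.7/248 + 8.68/0.000564 + 3.60/12.5 + 13.6/114 = 15391 d.
K_eq = L / Σ(b_i/K_i) = 36.58 / 15391 = 0.002377 m/day.
Q = K_eq · A · (Δh/L) = 0.002377 × 1120 × (11.8/36.58) = 0.8587 m³/day.

0.859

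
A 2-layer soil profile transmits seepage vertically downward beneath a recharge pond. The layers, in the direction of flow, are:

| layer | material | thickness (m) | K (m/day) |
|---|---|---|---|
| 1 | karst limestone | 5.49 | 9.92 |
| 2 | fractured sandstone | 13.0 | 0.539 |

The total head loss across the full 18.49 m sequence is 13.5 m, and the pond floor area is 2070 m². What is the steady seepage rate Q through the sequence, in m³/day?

Flow is perpendicular to layering, so the layers act in series and the equivalent K is the thickness-weighted harmonic mean.
Total thickness L = 5.49 + 13.0 = 18.49 m.
Σ(b_i/K_i) = 5.49/9.92 + 13.0/0.539 = 24.67 d.
K_eq = L / Σ(b_i/K_i) = 18.49 / 24.67 = 0.7494 m/day.
Q = K_eq · A · (Δh/L) = 0.7494 × 2070 × (13.5/18.49) = 1133 m³/day.

1130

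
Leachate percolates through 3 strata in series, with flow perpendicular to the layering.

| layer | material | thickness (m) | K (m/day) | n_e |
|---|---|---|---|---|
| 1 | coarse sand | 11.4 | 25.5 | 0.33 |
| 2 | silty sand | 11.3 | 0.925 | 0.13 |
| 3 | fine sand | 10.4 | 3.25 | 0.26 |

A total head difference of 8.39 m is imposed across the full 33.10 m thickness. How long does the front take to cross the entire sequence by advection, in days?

With flow normal to the layers, continuity requires the same specific discharge q through every layer.
Σ(b_i/K_i) = 11.4/25.5 + 11.3/0.925 + 10.4/3.25 = 15.86 d.
q = Δh / Σ(b_i/K_i) = 8.39 / 15.86 = 0.5289 m/day.
In each layer the seepage velocity is v_i = q/n_i, so the layer transit time is t_i = b_i·n_i / q:
  layer 1 (coarse sand): t_1 = 11.4 × 0.33 / 0.5289 = 7.113 d
  layer 2 (silty sand): t_2 = 11.3 × 0.13 / 0.5289 = 2.777 d
  layer 3 (fine sand): t_3 = 10.4 × 0.26 / 0.5289 = 5.113 d
Total t = Σ t_i = 15.00 days.

15.0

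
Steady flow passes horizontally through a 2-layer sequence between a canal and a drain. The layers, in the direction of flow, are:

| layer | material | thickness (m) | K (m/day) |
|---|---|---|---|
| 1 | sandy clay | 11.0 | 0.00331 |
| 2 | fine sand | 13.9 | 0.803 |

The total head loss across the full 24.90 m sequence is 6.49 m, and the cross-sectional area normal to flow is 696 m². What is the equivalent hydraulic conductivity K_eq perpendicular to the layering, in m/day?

0.00745

Flow is perpendicular to layering, so the layers act in series and the equivalent K is the thickness-weighted harmonic mean.
Total thickness L = 11.0 + 13.9 = 24.90 m.
Σ(b_i/K_i) = 11.0/0.00331 + 13.9/0.803 = 3341 d.
K_eq = L / Σ(b_i/K_i) = 24.90 / 3341 = 0.007454 m/day.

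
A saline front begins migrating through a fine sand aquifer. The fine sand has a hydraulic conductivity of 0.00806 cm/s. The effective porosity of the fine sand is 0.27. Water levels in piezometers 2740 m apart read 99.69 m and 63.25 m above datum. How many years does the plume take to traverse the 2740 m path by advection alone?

21.9

Convert K: 0.00806 cm/s × 864 = 6.964 m/day.
Hydraulic gradient i = (99.69 − 63.25) / 2740 = 36.44 / 2740 = 0.01330.
Darcy flux q = K · i = 6.964 × 0.01330 = 0.09261 m/day.
Seepage velocity v = q / n_e = 0.09261 / 0.27 = 0.3430 m/day.
Travel time t = L / v = 2740 / 0.3430 = 7988 days = 21.87 years.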